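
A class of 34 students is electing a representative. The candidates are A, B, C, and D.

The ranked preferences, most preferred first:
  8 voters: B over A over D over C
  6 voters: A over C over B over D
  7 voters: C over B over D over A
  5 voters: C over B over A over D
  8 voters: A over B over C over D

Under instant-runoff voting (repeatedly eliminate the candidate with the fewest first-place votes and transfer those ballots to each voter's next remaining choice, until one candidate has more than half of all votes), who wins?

Round 1: A 14, B 8, C 12, D 0. D eliminated.
Round 2: A 14, B 8, C 12. B eliminated.
Round 3: A 22, C 12. A has a majority (≥18).

A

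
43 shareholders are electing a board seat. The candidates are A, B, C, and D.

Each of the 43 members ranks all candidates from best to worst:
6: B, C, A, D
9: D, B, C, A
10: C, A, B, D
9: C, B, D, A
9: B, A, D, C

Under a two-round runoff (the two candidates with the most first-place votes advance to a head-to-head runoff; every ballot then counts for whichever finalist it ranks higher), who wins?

B

Round 1 first-place votes: A 0, B 15, C 19, D 9. C and B advance.
Runoff: C is ranked above B on 19 ballots, B above C on 24.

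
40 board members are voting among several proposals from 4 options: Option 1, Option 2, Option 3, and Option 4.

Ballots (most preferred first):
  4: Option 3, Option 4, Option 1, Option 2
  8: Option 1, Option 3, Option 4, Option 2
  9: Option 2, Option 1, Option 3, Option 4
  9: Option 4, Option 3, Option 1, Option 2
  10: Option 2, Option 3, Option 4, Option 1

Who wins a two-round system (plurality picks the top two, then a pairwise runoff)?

Round 1 first-place votes: Option 1 8, Option 2 19, Option 3 4, Option 4 9. Option 2 and Option 4 advance.
Runoff: Option 2 is ranked above Option 4 on 19 ballots, Option 4 above Option 2 on 21.

Option 4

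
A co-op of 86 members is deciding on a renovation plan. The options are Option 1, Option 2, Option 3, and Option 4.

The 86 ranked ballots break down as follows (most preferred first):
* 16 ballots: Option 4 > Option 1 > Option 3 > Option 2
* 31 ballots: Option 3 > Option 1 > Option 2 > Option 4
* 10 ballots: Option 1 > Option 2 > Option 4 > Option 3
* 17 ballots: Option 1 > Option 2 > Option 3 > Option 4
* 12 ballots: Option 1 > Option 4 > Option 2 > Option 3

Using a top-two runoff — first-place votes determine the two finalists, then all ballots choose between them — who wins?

Option 1

Round 1 first-place votes: Option 1 39, Option 2 0, Option 3 31, Option 4 16. Option 1 and Option 3 advance.
Runoff: Option 1 is ranked above Option 3 on 55 ballots, Option 3 above Option 1 on 31.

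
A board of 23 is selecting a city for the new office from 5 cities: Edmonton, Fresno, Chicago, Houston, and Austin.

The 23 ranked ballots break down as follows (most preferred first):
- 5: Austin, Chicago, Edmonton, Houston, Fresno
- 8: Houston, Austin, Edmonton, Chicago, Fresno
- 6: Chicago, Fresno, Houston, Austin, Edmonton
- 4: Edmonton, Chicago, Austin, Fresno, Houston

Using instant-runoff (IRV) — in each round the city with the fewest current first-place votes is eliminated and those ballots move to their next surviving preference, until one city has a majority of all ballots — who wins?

Chicago

Round 1: Edmonton 4, Fresno 0, Chicago 6, Houston 8, Austin 5. Fresno eliminated.
Round 2: Edmonton 4, Chicago 6, Houston 8, Austin 5. Edmonton eliminated.
Round 3: Chicago 10, Houston 8, Austin 5. Austin eliminated.
Round 4: Chicago 15, Houston 8. Chicago has a majority (≥12).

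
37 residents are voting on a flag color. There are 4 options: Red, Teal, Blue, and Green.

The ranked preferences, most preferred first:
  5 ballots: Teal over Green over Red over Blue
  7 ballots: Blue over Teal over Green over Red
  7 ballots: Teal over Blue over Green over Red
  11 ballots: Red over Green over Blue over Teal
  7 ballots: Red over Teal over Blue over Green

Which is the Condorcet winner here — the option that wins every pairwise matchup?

Teal vs Red: 19–18
Teal vs Blue: 19–18
Teal vs Green: 26–11
Teal beats every other option.

Teal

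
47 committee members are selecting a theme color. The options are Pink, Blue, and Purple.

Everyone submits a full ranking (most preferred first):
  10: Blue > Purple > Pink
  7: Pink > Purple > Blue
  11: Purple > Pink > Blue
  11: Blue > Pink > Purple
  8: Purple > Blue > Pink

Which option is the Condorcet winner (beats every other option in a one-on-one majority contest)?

Purple

Purple vs Pink: 29–18
Purple vs Blue: 26–21
Purple beats every other option.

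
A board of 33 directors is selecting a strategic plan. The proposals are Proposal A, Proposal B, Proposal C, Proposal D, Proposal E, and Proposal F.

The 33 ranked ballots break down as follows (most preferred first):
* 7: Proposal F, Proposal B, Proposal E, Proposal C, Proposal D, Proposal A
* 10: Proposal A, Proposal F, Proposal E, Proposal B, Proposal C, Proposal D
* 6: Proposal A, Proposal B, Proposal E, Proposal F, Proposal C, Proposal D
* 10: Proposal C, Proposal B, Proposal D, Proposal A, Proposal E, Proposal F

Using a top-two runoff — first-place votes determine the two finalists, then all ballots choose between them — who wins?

Round 1 first-place votes: Proposal A 16, Proposal B 0, Proposal C 10, Proposal D 0, Proposal E 0, Proposal F 7. Proposal A and Proposal C advance.
Runoff: Proposal A is ranked above Proposal C on 16 ballots, Proposal C above Proposal A on 17.

Proposal C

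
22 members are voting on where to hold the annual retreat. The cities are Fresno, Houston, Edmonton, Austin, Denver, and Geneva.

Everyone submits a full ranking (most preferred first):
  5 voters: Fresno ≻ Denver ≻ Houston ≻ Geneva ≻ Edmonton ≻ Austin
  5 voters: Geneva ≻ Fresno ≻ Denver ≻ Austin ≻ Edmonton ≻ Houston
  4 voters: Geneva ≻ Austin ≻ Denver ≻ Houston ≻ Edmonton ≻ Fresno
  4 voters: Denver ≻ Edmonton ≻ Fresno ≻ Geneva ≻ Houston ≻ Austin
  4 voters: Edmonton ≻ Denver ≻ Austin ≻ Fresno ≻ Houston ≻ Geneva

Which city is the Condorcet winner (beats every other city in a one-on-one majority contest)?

Denver

Denver vs Fresno: 12–10
Denver vs Houston: 22–0
Denver vs Edmonton: 18–4
Denver vs Austin: 18–4
Denver vs Geneva: 13–9
Denver beats every other city.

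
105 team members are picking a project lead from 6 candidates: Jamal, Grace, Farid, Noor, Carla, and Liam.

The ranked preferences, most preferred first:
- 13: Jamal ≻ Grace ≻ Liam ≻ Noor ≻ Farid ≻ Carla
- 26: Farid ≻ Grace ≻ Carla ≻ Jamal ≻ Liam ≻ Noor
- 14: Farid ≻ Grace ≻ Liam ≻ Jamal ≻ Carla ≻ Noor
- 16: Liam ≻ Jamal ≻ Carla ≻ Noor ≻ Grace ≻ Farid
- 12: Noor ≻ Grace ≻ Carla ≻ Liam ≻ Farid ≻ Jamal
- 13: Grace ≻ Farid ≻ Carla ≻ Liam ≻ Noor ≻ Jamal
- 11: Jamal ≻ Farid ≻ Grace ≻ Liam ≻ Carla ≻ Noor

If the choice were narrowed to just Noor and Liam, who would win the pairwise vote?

Liam

Noor is ranked above Liam on 12 ballots; Liam above Noor on 93.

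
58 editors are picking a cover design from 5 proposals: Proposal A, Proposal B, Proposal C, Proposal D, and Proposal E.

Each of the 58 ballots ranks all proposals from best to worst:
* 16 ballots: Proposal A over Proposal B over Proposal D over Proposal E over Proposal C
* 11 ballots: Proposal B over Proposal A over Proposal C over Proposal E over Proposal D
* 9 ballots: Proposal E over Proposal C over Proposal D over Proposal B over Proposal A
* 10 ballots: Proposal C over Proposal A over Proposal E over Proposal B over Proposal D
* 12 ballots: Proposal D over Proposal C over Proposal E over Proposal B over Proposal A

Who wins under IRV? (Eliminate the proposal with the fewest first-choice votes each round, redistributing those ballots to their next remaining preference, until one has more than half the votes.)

Proposal C

Round 1: Proposal A 16, Proposal B 11, Proposal C 10, Proposal D 12, Proposal E 9. Proposal E eliminated.
Round 2: Proposal A 16, Proposal B 11, Proposal C 19, Proposal D 12. Proposal B eliminated.
Round 3: Proposal A 27, Proposal C 19, Proposal D 12. Proposal D eliminated.
Round 4: Proposal A 27, Proposal C 31. Proposal C has a majority (≥30).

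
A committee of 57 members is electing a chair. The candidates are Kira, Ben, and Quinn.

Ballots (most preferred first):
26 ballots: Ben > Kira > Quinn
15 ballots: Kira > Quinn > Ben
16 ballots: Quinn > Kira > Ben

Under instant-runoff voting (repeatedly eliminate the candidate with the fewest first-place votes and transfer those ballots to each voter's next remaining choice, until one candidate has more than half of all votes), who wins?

Quinn

Round 1: Kira 15, Ben 26, Quinn 16. Kira eliminated.
Round 2: Ben 26, Quinn 31. Quinn has a majority (≥29).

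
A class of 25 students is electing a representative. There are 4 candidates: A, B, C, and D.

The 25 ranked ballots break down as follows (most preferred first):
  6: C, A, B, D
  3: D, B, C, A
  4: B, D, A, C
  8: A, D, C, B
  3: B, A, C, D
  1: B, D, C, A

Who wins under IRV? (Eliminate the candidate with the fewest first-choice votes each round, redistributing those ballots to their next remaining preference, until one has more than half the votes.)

A

Round 1: A 8, B 8, C 6, D 3. D eliminated.
Round 2: A 8, B 11, C 6. C eliminated.
Round 3: A 14, B 11. A has a majority (≥13).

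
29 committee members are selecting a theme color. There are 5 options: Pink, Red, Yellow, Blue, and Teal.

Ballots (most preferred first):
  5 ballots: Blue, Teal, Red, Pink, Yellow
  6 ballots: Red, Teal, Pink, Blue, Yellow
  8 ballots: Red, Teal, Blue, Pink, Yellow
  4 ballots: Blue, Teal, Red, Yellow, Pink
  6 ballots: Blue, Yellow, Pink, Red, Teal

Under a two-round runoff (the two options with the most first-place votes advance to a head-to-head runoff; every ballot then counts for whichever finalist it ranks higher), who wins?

Round 1 first-place votes: Pink 0, Red 14, Yellow 0, Blue 15, Teal 0. Blue and Red advance.
Runoff: Blue is ranked above Red on 15 ballots, Red above Blue on 14.

Blue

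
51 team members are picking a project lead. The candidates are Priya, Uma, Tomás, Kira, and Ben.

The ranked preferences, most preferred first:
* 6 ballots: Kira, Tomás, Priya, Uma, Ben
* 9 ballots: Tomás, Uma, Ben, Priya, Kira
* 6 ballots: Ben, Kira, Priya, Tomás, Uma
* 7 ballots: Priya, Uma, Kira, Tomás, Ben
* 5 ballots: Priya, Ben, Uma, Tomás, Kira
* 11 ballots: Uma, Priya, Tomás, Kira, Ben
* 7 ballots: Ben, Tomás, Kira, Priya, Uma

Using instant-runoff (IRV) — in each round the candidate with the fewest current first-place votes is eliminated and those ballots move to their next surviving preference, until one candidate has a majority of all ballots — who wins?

Round 1: Priya 12, Uma 11, Tomás 9, Kira 6, Ben 13. Kira eliminated.
Round 2: Priya 12, Uma 11, Tomás 15, Ben 13. Uma eliminated.
Round 3: Priya 23, Tomás 15, Ben 13. Ben eliminated.
Round 4: Priya 29, Tomás 22. Priya has a majority (≥26).

Priya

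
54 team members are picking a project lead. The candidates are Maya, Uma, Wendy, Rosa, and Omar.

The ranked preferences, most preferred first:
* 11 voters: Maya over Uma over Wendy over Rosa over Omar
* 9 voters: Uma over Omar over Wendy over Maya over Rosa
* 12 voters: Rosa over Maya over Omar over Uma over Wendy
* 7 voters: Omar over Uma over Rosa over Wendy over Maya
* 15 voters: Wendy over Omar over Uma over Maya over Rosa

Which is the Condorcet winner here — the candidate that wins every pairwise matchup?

Omar vs Maya: 31–23
Omar vs Uma: 34–20
Omar vs Wendy: 28–26
Omar vs Rosa: 31–23
Omar beats every other candidate.

Omar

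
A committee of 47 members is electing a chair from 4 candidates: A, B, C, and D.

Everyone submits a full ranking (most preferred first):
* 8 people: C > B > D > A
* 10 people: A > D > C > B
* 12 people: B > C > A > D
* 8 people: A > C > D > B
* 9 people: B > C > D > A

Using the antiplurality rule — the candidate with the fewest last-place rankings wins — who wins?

C

Last-place votes: A 17, B 18, C 0, D 12.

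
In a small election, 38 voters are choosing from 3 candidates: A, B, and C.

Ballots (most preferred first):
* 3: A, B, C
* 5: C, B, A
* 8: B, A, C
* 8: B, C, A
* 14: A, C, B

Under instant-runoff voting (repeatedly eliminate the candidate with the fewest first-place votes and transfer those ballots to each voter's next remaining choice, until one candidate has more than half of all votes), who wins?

B

Round 1: A 17, B 16, C 5. C eliminated.
Round 2: A 17, B 21. B has a majority (≥20).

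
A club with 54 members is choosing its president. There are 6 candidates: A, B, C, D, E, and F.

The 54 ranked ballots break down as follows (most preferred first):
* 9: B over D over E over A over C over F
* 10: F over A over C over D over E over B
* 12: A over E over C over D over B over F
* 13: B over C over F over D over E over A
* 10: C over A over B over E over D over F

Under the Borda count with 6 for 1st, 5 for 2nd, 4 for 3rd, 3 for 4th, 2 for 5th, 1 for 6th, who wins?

A: 9×3 + 10×5 + 12×6 + 13×1 + 10×5 = 212
B: 9×6 + 10×1 + 12×2 + 13×6 + 10×4 = 206
C: 9×2 + 10×4 + 12×4 + 13×5 + 10×6 = 231
D: 9×5 + 10×3 + 12×3 + 13×3 + 10×2 = 170
E: 9×4 + 10×2 + 12×5 + 13×2 + 10×3 = 172
F: 9×1 + 10×6 + 12×1 + 13×4 + 10×1 = 143

C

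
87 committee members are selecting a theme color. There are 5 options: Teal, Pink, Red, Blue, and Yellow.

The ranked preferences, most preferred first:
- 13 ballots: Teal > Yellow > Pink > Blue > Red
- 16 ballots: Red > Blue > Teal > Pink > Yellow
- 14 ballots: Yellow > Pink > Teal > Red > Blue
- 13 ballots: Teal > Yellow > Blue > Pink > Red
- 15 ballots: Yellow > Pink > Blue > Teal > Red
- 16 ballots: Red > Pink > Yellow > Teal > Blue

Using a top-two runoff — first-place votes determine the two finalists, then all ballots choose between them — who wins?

Round 1 first-place votes: Teal 26, Pink 0, Red 32, Blue 0, Yellow 29. Red and Yellow advance.
Runoff: Red is ranked above Yellow on 32 ballots, Yellow above Red on 55.

Yellow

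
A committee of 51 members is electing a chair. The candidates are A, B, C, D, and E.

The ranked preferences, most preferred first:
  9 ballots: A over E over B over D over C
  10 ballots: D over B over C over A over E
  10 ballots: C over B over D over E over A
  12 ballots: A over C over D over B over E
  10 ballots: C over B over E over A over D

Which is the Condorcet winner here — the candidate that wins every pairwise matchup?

C

C vs A: 30–21
C vs B: 32–19
C vs D: 32–19
C vs E: 42–9
C beats every other candidate.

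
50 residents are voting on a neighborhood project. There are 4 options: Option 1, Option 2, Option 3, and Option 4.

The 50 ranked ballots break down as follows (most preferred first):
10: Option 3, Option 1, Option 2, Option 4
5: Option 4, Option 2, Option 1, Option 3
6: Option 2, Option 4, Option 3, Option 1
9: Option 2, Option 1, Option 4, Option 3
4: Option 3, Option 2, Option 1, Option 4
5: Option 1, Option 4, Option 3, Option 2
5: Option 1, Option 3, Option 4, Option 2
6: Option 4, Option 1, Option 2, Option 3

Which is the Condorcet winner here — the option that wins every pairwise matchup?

Option 1 vs Option 2: 26–24
Option 1 vs Option 3: 30–20
Option 1 vs Option 4: 33–17
Option 1 beats every other option.

Option 1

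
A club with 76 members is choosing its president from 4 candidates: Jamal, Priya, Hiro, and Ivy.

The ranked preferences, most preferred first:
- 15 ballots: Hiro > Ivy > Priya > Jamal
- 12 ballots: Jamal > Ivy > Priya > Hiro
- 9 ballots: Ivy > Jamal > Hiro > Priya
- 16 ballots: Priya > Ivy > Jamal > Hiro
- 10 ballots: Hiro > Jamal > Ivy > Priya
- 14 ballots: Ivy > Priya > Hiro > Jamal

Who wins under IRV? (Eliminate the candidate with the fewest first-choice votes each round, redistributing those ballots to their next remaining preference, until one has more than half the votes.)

Round 1: Jamal 12, Priya 16, Hiro 25, Ivy 23. Jamal eliminated.
Round 2: Priya 16, Hiro 25, Ivy 35. Priya eliminated.
Round 3: Hiro 25, Ivy 51. Ivy has a majority (≥39).

Ivy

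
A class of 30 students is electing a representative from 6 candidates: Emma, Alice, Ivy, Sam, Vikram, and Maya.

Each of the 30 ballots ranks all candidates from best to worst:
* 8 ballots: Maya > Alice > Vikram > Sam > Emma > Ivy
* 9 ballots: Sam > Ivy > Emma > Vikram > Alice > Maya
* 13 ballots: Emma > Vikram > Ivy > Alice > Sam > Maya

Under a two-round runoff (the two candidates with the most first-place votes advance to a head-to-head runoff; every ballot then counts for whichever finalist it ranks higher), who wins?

Round 1 first-place votes: Emma 13, Alice 0, Ivy 0, Sam 9, Vikram 0, Maya 8. Emma and Sam advance.
Runoff: Emma is ranked above Sam on 13 ballots, Sam above Emma on 17.

Sam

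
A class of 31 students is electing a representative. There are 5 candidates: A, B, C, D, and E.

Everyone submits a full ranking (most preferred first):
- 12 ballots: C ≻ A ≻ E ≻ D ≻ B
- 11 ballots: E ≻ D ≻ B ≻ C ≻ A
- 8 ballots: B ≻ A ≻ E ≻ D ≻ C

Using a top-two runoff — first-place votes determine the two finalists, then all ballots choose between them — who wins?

Round 1 first-place votes: A 0, B 8, C 12, D 0, E 11. C and E advance.
Runoff: C is ranked above E on 12 ballots, E above C on 19.

E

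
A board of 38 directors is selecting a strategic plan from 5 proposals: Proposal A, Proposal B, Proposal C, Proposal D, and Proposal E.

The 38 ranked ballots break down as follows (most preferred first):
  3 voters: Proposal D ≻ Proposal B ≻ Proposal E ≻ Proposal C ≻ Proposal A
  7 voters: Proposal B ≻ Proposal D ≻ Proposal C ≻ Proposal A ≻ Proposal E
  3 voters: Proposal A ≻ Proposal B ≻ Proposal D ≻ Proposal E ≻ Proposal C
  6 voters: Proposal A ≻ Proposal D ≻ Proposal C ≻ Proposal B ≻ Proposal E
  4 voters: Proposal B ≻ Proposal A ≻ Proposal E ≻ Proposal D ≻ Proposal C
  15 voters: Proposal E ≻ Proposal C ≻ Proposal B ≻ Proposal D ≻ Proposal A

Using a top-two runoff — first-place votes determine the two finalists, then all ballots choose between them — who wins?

Round 1 first-place votes: Proposal A 9, Proposal B 11, Proposal C 0, Proposal D 3, Proposal E 15. Proposal E and Proposal B advance.
Runoff: Proposal E is ranked above Proposal B on 15 ballots, Proposal B above Proposal E on 23.

Proposal B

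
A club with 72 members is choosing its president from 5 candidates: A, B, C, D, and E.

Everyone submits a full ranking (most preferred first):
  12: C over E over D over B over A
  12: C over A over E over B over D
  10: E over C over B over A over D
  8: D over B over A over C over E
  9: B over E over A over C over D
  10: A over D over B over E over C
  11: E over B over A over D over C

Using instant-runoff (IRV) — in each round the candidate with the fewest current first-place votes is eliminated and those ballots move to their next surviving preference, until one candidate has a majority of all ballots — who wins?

B

Round 1: A 10, B 9, C 24, D 8, E 21. D eliminated.
Round 2: A 10, B 17, C 24, E 21. A eliminated.
Round 3: B 27, C 24, E 21. E eliminated.
Round 4: B 38, C 34. B has a majority (≥37).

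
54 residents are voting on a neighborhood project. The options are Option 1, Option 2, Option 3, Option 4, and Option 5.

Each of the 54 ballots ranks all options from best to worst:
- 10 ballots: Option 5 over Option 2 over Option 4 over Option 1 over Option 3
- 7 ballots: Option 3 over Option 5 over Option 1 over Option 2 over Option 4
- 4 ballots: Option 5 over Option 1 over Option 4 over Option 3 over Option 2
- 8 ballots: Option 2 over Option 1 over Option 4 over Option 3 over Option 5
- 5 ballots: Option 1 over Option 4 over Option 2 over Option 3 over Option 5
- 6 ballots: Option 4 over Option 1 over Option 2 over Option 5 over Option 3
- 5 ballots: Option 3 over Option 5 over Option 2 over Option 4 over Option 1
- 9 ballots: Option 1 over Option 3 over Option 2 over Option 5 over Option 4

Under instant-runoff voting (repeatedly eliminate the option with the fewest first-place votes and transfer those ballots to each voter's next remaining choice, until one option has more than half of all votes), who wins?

Round 1: Option 1 14, Option 2 8, Option 3 12, Option 4 6, Option 5 14. Option 4 eliminated.
Round 2: Option 1 20, Option 2 8, Option 3 12, Option 5 14. Option 2 eliminated.
Round 3: Option 1 28, Option 3 12, Option 5 14. Option 1 has a majority (≥28).

Option 1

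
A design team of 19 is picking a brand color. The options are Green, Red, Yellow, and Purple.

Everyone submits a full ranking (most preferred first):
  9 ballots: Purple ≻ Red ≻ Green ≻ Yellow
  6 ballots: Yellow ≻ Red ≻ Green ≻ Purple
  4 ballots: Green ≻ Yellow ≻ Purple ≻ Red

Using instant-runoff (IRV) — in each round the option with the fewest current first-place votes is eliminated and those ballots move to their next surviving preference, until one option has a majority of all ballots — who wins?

Yellow

Round 1: Green 4, Red 0, Yellow 6, Purple 9. Red eliminated.
Round 2: Green 4, Yellow 6, Purple 9. Green eliminated.
Round 3: Yellow 10, Purple 9. Yellow has a majority (≥10).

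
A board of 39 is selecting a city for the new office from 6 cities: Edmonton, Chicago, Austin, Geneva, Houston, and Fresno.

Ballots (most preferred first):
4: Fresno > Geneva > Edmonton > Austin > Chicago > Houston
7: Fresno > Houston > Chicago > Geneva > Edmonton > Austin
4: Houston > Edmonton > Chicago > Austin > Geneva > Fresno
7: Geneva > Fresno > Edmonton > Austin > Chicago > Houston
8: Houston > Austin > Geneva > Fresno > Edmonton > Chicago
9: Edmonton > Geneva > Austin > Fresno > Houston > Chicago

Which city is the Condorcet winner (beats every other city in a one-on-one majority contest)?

Geneva

Geneva vs Edmonton: 26–13
Geneva vs Chicago: 28–11
Geneva vs Austin: 27–12
Geneva vs Houston: 20–19
Geneva vs Fresno: 28–11
Geneva beats every other city.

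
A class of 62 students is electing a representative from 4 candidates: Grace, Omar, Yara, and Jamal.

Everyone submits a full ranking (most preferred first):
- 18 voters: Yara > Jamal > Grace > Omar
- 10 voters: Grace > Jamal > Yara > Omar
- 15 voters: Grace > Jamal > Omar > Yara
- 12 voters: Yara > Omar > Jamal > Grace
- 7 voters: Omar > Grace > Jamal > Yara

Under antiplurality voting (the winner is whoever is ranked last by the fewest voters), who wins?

Last-place votes: Grace 12, Omar 28, Yara 22, Jamal 0.

Jamal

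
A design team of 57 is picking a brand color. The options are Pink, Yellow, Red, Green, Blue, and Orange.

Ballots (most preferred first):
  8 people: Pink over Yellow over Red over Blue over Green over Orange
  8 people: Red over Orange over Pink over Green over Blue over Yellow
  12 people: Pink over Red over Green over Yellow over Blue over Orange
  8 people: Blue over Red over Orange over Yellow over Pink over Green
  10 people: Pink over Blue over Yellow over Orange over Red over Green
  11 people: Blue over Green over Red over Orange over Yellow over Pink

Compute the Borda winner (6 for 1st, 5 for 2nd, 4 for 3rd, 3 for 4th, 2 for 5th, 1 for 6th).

Red

Pink: 8×6 + 8×4 + 12×6 + 8×2 + 10×6 + 11×1 = 239
Yellow: 8×5 + 8×1 + 12×3 + 8×3 + 10×4 + 11×2 = 170
Red: 8×4 + 8×6 + 12×5 + 8×5 + 10×2 + 11×4 = 244
Green: 8×2 + 8×3 + 12×4 + 8×1 + 10×1 + 11×5 = 161
Blue: 8×3 + 8×2 + 12×2 + 8×6 + 10×5 + 11×6 = 228
Orange: 8×1 + 8×5 + 12×1 + 8×4 + 10×3 + 11×3 = 155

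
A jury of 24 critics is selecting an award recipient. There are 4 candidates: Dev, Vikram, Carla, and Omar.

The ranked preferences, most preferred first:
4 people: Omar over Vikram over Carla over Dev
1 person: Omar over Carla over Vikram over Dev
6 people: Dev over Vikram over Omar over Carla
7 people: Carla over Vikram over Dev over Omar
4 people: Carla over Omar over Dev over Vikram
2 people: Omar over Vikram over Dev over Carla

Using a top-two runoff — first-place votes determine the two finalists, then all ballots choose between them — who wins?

Round 1 first-place votes: Dev 6, Vikram 0, Carla 11, Omar 7. Carla and Omar advance.
Runoff: Carla is ranked above Omar on 11 ballots, Omar above Carla on 13.

Omar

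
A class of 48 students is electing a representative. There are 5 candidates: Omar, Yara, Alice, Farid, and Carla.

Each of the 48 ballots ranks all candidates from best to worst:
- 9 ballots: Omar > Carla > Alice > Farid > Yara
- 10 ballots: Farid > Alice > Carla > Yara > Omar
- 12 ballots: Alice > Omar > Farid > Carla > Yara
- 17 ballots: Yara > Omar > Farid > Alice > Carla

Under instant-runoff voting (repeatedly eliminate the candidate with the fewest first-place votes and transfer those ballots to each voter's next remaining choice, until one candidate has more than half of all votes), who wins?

Round 1: Omar 9, Yara 17, Alice 12, Farid 10, Carla 0. Carla eliminated.
Round 2: Omar 9, Yara 17, Alice 12, Farid 10. Omar eliminated.
Round 3: Yara 17, Alice 21, Farid 10. Farid eliminated.
Round 4: Yara 17, Alice 31. Alice has a majority (≥25).

Alice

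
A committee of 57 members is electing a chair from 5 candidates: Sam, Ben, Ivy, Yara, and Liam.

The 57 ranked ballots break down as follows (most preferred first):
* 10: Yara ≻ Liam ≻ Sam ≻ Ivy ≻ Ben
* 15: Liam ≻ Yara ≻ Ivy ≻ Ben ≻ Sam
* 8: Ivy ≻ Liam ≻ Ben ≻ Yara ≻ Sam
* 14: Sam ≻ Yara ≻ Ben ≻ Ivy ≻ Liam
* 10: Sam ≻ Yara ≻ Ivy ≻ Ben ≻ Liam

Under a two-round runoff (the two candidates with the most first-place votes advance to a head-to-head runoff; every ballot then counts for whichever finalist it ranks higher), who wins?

Liam

Round 1 first-place votes: Sam 24, Ben 0, Ivy 8, Yara 10, Liam 15. Sam and Liam advance.
Runoff: Sam is ranked above Liam on 24 ballots, Liam above Sam on 33.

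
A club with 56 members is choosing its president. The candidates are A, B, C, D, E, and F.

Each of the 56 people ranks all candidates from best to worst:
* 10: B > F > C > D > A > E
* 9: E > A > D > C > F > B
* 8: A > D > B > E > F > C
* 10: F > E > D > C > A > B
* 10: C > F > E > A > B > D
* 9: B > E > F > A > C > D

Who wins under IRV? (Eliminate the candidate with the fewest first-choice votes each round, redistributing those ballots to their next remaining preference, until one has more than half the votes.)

Round 1: A 8, B 19, C 10, D 0, E 9, F 10. D eliminated.
Round 2: A 8, B 19, C 10, E 9, F 10. A eliminated.
Round 3: B 27, C 10, E 9, F 10. E eliminated.
Round 4: B 27, C 19, F 10. F eliminated.
Round 5: B 27, C 29. C has a majority (≥29).

C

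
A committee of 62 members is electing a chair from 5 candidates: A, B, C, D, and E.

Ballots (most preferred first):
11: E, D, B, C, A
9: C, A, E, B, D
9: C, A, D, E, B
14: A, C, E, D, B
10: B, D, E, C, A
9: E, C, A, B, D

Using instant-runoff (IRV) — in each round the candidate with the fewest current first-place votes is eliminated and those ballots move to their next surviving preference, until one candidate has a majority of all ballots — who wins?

C

Round 1: A 14, B 10, C 18, D 0, E 20. D eliminated.
Round 2: A 14, B 10, C 18, E 20. B eliminated.
Round 3: A 14, C 18, E 30. A eliminated.
Round 4: C 32, E 30. C has a majority (≥32).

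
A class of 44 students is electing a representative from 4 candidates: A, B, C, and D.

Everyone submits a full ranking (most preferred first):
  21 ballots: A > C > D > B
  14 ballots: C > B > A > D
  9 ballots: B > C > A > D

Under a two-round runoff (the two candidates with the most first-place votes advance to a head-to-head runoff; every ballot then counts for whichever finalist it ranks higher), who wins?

Round 1 first-place votes: A 21, B 9, C 14, D 0. A and C advance.
Runoff: A is ranked above C on 21 ballots, C above A on 23.

C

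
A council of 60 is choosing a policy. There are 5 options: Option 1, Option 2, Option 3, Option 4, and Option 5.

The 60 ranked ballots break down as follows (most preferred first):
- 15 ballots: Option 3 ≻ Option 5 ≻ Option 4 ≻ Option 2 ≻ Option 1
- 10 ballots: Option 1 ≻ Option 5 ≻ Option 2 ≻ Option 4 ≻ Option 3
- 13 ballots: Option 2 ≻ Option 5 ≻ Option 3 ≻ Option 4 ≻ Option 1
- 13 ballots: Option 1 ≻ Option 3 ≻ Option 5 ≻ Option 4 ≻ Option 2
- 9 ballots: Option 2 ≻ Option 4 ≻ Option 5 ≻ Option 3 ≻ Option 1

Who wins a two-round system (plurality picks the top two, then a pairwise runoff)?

Option 2

Round 1 first-place votes: Option 1 23, Option 2 22, Option 3 15, Option 4 0, Option 5 0. Option 1 and Option 2 advance.
Runoff: Option 1 is ranked above Option 2 on 23 ballots, Option 2 above Option 1 on 37.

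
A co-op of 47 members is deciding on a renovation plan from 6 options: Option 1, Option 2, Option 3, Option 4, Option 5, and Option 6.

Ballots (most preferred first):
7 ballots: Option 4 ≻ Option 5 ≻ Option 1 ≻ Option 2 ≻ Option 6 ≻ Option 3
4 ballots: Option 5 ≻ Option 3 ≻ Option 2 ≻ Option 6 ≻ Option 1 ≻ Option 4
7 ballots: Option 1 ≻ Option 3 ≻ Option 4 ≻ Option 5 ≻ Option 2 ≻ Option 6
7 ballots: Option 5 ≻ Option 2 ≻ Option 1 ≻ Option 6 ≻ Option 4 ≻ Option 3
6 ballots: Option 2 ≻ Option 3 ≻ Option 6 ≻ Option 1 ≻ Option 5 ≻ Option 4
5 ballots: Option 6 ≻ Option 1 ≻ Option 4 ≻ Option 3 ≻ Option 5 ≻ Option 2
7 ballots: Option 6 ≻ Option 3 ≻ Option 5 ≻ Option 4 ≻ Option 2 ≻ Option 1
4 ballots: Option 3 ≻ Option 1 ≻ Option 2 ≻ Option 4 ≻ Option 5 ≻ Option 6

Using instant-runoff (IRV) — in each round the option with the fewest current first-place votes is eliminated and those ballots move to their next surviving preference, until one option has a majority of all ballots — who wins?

Round 1: Option 1 7, Option 2 6, Option 3 4, Option 4 7, Option 5 11, Option 6 12. Option 3 eliminated.
Round 2: Option 1 11, Option 2 6, Option 4 7, Option 5 11, Option 6 12. Option 2 eliminated.
Round 3: Option 1 11, Option 4 7, Option 5 11, Option 6 18. Option 4 eliminated.
Round 4: Option 1 11, Option 5 18, Option 6 18. Option 1 eliminated.
Round 5: Option 5 29, Option 6 18. Option 5 has a majority (≥24).

Option 5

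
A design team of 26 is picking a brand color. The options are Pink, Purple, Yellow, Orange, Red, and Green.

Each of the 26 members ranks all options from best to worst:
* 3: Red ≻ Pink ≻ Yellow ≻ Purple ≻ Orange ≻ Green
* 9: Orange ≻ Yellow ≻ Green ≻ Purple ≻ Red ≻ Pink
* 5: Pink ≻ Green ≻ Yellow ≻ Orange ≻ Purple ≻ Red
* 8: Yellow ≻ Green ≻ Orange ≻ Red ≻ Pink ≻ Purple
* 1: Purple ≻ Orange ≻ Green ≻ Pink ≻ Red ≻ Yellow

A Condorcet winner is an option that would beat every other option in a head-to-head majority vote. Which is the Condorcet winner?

Yellow vs Pink: 17–9
Yellow vs Purple: 25–1
Yellow vs Orange: 16–10
Yellow vs Red: 22–4
Yellow vs Green: 20–6
Yellow beats every other option.

Yellow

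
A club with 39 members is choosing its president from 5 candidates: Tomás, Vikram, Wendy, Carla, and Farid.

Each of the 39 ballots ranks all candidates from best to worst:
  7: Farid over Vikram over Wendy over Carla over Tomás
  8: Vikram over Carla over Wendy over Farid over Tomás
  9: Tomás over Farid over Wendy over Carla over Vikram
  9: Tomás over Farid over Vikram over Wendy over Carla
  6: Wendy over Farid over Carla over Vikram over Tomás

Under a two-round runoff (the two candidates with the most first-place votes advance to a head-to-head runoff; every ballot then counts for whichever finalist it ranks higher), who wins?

Round 1 first-place votes: Tomás 18, Vikram 8, Wendy 6, Carla 0, Farid 7. Tomás and Vikram advance.
Runoff: Tomás is ranked above Vikram on 18 ballots, Vikram above Tomás on 21.

Vikram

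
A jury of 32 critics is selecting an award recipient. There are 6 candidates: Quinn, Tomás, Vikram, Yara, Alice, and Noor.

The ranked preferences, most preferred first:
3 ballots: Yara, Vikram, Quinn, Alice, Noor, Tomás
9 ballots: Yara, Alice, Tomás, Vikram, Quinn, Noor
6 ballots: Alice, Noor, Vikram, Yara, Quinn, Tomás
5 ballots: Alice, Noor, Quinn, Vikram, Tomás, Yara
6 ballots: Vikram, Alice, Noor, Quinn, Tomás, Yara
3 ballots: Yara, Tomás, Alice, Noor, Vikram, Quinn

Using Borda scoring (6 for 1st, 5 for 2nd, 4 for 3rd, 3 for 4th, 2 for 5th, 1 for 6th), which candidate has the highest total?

Alice

Quinn: 3×4 + 9×2 + 6×2 + 5×4 + 6×3 + 3×1 = 83
Tomás: 3×1 + 9×4 + 6×1 + 5×2 + 6×2 + 3×5 = 82
Vikram: 3×5 + 9×3 + 6×4 + 5×3 + 6×6 + 3×2 = 123
Yara: 3×6 + 9×6 + 6×3 + 5×1 + 6×1 + 3×6 = 119
Alice: 3×3 + 9×5 + 6×6 + 5×6 + 6×5 + 3×4 = 162
Noor: 3×2 + 9×1 + 6×5 + 5×5 + 6×4 + 3×3 = 103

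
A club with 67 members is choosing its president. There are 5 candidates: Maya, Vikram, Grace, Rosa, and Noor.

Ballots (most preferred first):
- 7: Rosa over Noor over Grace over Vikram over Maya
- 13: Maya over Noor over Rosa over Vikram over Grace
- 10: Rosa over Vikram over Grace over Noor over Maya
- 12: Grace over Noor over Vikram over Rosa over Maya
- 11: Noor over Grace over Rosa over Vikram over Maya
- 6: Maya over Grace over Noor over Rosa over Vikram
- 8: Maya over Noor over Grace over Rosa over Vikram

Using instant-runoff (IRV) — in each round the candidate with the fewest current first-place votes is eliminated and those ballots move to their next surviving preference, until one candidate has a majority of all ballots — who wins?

Round 1: Maya 27, Vikram 0, Grace 12, Rosa 17, Noor 11. Vikram eliminated.
Round 2: Maya 27, Grace 12, Rosa 17, Noor 11. Noor eliminated.
Round 3: Maya 27, Grace 23, Rosa 17. Rosa eliminated.
Round 4: Maya 27, Grace 40. Grace has a majority (≥34).

Grace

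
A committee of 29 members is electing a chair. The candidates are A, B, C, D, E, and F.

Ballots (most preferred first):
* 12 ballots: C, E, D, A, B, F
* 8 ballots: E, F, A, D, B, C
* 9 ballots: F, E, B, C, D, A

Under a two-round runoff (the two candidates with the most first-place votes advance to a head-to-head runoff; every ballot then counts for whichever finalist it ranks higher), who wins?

F

Round 1 first-place votes: A 0, B 0, C 12, D 0, E 8, F 9. C and F advance.
Runoff: C is ranked above F on 12 ballots, F above C on 17.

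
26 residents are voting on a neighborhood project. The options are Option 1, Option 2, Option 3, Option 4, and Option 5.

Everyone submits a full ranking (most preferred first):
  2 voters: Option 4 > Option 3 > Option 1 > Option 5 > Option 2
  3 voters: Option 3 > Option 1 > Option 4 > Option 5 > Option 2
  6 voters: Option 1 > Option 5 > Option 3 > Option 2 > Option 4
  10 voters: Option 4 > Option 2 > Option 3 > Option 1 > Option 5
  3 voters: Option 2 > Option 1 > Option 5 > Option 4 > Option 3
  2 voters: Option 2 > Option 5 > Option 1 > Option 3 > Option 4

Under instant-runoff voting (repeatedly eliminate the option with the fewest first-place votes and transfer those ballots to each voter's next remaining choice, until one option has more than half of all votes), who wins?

Round 1: Option 1 6, Option 2 5, Option 3 3, Option 4 12, Option 5 0. Option 5 eliminated.
Round 2: Option 1 6, Option 2 5, Option 3 3, Option 4 12. Option 3 eliminated.
Round 3: Option 1 9, Option 2 5, Option 4 12. Option 2 eliminated.
Round 4: Option 1 14, Option 4 12. Option 1 has a majority (≥14).

Option 1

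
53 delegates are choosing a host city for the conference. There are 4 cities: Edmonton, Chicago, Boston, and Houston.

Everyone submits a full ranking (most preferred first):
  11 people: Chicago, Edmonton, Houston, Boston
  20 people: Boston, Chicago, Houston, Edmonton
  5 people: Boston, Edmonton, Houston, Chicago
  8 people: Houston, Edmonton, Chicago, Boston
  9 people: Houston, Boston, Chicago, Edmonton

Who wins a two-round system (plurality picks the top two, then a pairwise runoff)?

Houston

Round 1 first-place votes: Edmonton 0, Chicago 11, Boston 25, Houston 17. Boston and Houston advance.
Runoff: Boston is ranked above Houston on 25 ballots, Houston above Boston on 28.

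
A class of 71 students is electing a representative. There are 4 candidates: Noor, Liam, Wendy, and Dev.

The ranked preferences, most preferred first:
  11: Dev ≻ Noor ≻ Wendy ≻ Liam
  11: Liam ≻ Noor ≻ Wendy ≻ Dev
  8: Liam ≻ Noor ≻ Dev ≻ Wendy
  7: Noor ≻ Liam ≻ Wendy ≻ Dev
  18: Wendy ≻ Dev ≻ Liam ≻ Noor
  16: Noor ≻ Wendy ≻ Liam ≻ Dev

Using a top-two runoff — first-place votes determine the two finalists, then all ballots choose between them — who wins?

Round 1 first-place votes: Noor 23, Liam 19, Wendy 18, Dev 11. Noor and Liam advance.
Runoff: Noor is ranked above Liam on 34 ballots, Liam above Noor on 37.

Liam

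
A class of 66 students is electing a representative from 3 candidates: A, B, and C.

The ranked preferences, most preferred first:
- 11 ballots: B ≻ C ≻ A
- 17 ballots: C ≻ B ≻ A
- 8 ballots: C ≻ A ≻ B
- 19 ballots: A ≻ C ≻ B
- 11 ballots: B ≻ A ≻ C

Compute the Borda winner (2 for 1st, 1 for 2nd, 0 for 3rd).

A: 11×0 + 17×0 + 8×1 + 19×2 + 11×1 = 57
B: 11×2 + 17×1 + 8×0 + 19×0 + 11×2 = 61
C: 11×1 + 17×2 + 8×2 + 19×1 + 11×0 = 80

C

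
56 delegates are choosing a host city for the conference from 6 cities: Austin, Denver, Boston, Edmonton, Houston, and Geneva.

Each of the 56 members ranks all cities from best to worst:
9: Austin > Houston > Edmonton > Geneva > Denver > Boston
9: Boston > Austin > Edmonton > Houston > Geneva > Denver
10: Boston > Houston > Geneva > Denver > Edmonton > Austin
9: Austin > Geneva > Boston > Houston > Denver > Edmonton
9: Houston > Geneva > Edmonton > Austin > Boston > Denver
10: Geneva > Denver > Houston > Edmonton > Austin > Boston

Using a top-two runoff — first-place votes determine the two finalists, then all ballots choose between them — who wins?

Austin

Round 1 first-place votes: Austin 18, Denver 0, Boston 19, Edmonton 0, Houston 9, Geneva 10. Boston and Austin advance.
Runoff: Boston is ranked above Austin on 19 ballots, Austin above Boston on 37.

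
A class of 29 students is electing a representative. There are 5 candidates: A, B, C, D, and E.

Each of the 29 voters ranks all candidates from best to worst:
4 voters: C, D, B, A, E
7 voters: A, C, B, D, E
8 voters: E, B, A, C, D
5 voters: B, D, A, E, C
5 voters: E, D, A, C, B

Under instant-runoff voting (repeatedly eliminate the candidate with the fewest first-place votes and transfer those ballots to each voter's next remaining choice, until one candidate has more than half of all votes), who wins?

B

Round 1: A 7, B 5, C 4, D 0, E 13. D eliminated.
Round 2: A 7, B 5, C 4, E 13. C eliminated.
Round 3: A 7, B 9, E 13. A eliminated.
Round 4: B 16, E 13. B has a majority (≥15).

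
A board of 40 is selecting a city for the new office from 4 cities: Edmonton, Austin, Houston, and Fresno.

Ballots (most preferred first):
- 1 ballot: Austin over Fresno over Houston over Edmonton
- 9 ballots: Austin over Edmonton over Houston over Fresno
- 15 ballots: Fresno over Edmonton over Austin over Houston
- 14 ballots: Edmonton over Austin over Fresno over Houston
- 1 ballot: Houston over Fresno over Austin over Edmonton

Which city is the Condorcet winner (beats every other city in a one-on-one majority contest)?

Edmonton

Edmonton vs Austin: 29–11
Edmonton vs Houston: 38–2
Edmonton vs Fresno: 23–17
Edmonton beats every other city.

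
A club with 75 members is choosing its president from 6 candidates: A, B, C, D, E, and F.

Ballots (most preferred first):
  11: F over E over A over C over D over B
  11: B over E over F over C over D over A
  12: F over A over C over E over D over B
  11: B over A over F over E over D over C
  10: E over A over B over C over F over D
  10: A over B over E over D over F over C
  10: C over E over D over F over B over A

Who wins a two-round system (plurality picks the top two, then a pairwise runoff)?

B

Round 1 first-place votes: A 10, B 22, C 10, D 0, E 10, F 23. F and B advance.
Runoff: F is ranked above B on 33 ballots, B above F on 42.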